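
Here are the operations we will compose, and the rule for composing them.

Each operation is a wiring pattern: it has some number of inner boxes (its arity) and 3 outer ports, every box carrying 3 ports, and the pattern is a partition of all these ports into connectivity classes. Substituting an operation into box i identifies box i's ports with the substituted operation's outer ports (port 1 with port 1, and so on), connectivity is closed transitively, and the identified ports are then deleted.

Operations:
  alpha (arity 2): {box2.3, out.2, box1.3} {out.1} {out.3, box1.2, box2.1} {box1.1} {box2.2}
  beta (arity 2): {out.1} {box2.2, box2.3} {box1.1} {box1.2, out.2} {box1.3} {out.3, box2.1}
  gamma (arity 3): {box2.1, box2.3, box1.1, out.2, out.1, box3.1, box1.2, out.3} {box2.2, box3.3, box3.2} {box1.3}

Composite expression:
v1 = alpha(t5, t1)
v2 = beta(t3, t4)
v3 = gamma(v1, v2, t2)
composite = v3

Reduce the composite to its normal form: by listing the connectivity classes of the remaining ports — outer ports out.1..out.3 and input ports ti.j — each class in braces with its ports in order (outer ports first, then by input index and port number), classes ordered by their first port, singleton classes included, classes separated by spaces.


Treat the ports identified at gamma as solder joints: merge, then drop.
the subtree at alpha composes to {out.1} {out.2, t1.3, t5.3} {out.3, t1.1, t5.2} {t1.2} {t5.1} on (t5, t1); out.j = own outer ports
the subtree at beta composes to {out.1} {out.2, t3.2} {out.3, t4.1} {t3.1} {t3.3} {t4.2, t4.3} on (t3, t4); out.j = own outer ports
the subtree at gamma composes to {out.1, out.2, out.3, t1.3, t2.1, t4.1, t5.3} {t1.1, t5.2} {t1.2} {t2.2, t2.3, t3.2} {t3.1} {t3.3} {t4.2, t4.3} {t5.1} on (t5, t1, t3, t4, t2); out.j = own outer ports

{out.1, out.2, out.3, t1.3, t2.1, t4.1, t5.3} {t1.1, t5.2} {t1.2} {t2.2, t2.3, t3.2} {t3.1} {t3.3} {t4.2, t4.3} {t5.1}


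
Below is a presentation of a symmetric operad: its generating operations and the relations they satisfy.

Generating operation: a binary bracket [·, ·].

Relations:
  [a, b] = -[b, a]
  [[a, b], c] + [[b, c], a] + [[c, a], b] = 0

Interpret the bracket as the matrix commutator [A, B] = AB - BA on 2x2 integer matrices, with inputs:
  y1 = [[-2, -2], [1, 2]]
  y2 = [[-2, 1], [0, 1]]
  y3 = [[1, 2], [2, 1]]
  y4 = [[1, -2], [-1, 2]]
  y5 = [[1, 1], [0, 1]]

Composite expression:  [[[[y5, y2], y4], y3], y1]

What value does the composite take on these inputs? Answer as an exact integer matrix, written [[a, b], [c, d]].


[[12, -72], [-60, -12]]

[y5, y2] = [[0, 3], [0, 0]]
[[y5, y2], y4] = [[-3, 3], [0, 3]]
[[[y5, y2], y4], y3] = [[6, -12], [12, -6]]
[[[[y5, y2], y4], y3], y1] = [[12, -72], [-60, -12]]


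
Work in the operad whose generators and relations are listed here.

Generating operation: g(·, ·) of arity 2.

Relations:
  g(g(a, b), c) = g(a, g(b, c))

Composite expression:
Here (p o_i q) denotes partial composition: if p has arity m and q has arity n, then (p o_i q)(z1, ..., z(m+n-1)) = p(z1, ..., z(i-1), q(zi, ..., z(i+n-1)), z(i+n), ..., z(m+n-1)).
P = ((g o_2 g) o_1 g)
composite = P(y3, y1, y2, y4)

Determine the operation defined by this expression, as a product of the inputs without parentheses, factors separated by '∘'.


y3 ∘ y1 ∘ y2 ∘ y4

Key point: g is associative — brackets drop, the y-order remains.
g(y3, y1) spells out as y3 ∘ y1
g(y2, y4) spells out as y2 ∘ y4
g(g(y3, y1), g(y2, y4)) spells out as y3 ∘ y1 ∘ y2 ∘ y4


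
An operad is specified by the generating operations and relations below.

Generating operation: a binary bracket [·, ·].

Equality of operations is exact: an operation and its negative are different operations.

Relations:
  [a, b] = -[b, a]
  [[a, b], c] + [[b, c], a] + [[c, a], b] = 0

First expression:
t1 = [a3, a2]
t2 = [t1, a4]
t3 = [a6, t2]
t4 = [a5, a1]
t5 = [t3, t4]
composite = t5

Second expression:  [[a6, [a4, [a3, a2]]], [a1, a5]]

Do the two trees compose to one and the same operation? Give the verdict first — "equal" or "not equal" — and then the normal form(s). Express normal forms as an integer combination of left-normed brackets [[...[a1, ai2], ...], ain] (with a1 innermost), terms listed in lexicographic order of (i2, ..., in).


The first expression, normalized: [[[[[a1, a5], a2], a3], a4], a6] - [[[[[a1, a5], a3], a2], a4], a6] - [[[[[a1, a5], a4], a2], a3], a6] + [[[[[a1, a5], a4], a3], a2], a6] - [[[[[a1, a5], a6], a2], a3], a4] + [[[[[a1, a5], a6], a3], a2], a4] + [[[[[a1, a5], a6], a4], a2], a3] - [[[[[a1, a5], a6], a4], a3], a2]
The second expression, normalized: [[[[[a1, a5], a2], a3], a4], a6] - [[[[[a1, a5], a3], a2], a4], a6] - [[[[[a1, a5], a4], a2], a3], a6] + [[[[[a1, a5], a4], a3], a2], a6] - [[[[[a1, a5], a6], a2], a3], a4] + [[[[[a1, a5], a6], a3], a2], a4] + [[[[[a1, a5], a6], a4], a2], a3] - [[[[[a1, a5], a6], a4], a3], a2]
Same normal form: equal.

equal — both sides give [[[[[a1, a5], a2], a3], a4], a6] - [[[[[a1, a5], a3], a2], a4], a6] - [[[[[a1, a5], a4], a2], a3], a6] + [[[[[a1, a5], a4], a3], a2], a6] - [[[[[a1, a5], a6], a2], a3], a4] + [[[[[a1, a5], a6], a3], a2], a4] + [[[[[a1, a5], a6], a4], a2], a3] - [[[[[a1, a5], a6], a4], a3], a2]


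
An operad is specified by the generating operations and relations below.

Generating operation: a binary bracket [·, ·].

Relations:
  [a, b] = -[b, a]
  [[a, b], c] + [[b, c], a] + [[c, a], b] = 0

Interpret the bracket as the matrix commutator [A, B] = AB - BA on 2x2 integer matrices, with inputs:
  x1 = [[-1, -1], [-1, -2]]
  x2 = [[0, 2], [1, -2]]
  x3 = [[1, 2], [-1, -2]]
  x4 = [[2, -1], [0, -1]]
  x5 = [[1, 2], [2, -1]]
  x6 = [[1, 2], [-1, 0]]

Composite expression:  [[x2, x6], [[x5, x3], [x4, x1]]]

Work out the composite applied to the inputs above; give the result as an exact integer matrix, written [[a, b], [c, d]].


[x2, x6] = [[-4, 2], [3, 4]]
[x5, x3] = [[-6, -2], [8, 6]]
[x4, x1] = [[1, -2], [3, -1]]
[[x5, x3], [x4, x1]] = [[10, 28], [52, -10]]
[[x2, x6], [[x5, x3], [x4, x1]]] = [[20, -264], [476, -20]]

[[20, -264], [476, -20]]


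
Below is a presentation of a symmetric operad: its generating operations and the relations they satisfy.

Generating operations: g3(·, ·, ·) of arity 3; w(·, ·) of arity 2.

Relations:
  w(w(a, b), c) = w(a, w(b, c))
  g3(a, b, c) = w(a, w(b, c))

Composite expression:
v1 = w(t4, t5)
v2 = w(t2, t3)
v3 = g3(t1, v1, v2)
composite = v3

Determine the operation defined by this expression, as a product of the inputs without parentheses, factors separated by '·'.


t1 · t4 · t5 · t2 · t3

The g3-tree's shape is irrelevant; the t-reading-order decides.
w(t4, t5) linearizes to t4 · t5
w(t2, t3) linearizes to t2 · t3
g3(t1, w(t4, t5), w(t2, t3)) linearizes to t1 · t4 · t5 · t2 · t3


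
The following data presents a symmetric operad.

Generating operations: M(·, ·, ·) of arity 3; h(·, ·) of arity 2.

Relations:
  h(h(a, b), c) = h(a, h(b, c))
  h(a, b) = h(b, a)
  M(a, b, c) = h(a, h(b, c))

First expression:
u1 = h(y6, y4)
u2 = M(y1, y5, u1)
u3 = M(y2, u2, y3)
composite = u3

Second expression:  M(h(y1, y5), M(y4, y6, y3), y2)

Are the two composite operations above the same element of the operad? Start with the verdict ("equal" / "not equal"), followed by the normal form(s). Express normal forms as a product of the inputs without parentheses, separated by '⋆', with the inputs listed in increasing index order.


equal: each reduces to y1 ⋆ y2 ⋆ y3 ⋆ y4 ⋆ y5 ⋆ y6

The first expression, normalized: y1 ⋆ y2 ⋆ y3 ⋆ y4 ⋆ y5 ⋆ y6
The second expression, normalized: y1 ⋆ y2 ⋆ y3 ⋆ y4 ⋆ y5 ⋆ y6
One common form — equal.


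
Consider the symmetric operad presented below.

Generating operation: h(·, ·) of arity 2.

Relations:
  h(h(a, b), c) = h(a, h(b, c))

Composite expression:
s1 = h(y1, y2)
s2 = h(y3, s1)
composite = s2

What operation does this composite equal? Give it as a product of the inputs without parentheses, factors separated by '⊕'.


y3 ⊕ y1 ⊕ y2

The h-tree's shape is irrelevant; the y-reading-order decides.
h(y1, y2) flattens to y1 ⊕ y2
h(y3, h(y1, y2)) flattens to y3 ⊕ y1 ⊕ y2


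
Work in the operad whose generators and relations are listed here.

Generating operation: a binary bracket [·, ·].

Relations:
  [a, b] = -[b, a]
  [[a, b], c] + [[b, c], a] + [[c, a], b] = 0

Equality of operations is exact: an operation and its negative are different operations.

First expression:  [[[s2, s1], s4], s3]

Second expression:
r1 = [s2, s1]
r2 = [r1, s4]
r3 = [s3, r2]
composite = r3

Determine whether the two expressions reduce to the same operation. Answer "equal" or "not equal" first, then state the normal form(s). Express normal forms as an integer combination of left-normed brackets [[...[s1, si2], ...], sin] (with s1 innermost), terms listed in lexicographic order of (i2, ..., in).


The first composite normalizes to -[[[s1, s2], s4], s3]
The second composite normalizes to [[[s1, s2], s4], s3]
No match — not equal.

not equal; the first gives -[[[s1, s2], s4], s3] and the second [[[s1, s2], s4], s3]


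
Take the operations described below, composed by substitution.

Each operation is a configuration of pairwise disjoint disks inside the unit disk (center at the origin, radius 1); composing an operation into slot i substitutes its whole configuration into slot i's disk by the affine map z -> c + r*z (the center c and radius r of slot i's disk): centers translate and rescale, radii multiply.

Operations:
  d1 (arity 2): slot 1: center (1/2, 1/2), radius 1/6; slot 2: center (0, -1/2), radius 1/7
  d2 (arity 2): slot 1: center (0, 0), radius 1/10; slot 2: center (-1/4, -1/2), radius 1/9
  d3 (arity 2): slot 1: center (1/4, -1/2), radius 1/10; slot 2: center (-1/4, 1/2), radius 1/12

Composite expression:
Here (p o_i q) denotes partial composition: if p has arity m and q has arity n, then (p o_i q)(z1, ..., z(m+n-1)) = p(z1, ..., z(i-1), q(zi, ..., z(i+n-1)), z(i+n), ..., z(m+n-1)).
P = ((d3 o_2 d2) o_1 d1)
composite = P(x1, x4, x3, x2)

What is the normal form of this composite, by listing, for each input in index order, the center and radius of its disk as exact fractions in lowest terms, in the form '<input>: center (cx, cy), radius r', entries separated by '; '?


x1: center (3/10, -9/20), radius 1/60; x2: center (-13/48, 11/24), radius 1/108; x3: center (-1/4, 1/2), radius 1/120; x4: center (1/4, -11/20), radius 1/70

Nesting under d3 composes maps z -> c + r*z down each x-path.
x1 passes through 2 substitutions, ending at center (3/10, -9/20), radius 1/60
x4 passes through 2 substitutions, ending at center (1/4, -11/20), radius 1/70
x3 passes through 2 substitutions, ending at center (-1/4, 1/2), radius 1/120
x2 passes through 2 substitutions, ending at center (-13/48, 11/24), radius 1/108


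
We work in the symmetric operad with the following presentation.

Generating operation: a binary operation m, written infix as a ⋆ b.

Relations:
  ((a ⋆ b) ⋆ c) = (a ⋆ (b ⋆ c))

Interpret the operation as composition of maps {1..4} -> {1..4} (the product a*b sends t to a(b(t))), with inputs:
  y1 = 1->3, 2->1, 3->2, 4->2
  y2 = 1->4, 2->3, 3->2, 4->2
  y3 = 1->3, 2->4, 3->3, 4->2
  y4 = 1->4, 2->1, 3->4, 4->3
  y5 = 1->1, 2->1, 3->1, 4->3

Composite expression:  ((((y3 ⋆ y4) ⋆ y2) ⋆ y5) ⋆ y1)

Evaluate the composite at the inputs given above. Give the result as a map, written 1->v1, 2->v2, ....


1->3, 2->3, 3->3, 4->3


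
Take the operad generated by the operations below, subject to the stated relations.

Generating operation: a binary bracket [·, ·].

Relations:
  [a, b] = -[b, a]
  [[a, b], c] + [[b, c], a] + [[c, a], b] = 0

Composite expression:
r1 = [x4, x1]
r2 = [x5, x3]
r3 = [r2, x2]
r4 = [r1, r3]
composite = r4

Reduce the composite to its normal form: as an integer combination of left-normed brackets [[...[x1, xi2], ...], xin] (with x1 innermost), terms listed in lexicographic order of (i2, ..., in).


-[[[[x1, x4], x2], x3], x5] + [[[[x1, x4], x2], x5], x3] + [[[[x1, x4], x3], x5], x2] - [[[[x1, x4], x5], x3], x2]

A multilinear Lie element is pinned by x1-initial words (x1 innermost).
Composite bracket: [[x4, x1], [[x5, x3], x2]]
Full expansion: 16 signed words from ab - ba (2^4 = 16).
Collect the words opening with x1:
  the word x1x4x2x3x5 carries sign -1 and contributes -[[[[x1, x4], x2], x3], x5]
  the word x1x4x2x5x3 carries sign +1 and contributes +[[[[x1, x4], x2], x5], x3]
  the word x1x4x3x5x2 carries sign +1 and contributes +[[[[x1, x4], x3], x5], x2]
  the word x1x4x5x3x2 carries sign -1 and contributes -[[[[x1, x4], x5], x3], x2]


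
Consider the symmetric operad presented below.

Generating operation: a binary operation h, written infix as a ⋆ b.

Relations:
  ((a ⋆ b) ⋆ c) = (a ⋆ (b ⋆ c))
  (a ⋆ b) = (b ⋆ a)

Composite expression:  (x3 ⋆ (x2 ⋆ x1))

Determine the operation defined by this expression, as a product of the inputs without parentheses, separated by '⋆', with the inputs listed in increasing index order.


Key point: h commutes, so take the x-inputs in any fixed order.
(x2 ⋆ x1) reduces to x2 ⋆ x1
(x3 ⋆ (x2 ⋆ x1)) reduces to x3 ⋆ x2 ⋆ x1
the factors in increasing index order: x1 ⋆ x2 ⋆ x3

x1 ⋆ x2 ⋆ x3


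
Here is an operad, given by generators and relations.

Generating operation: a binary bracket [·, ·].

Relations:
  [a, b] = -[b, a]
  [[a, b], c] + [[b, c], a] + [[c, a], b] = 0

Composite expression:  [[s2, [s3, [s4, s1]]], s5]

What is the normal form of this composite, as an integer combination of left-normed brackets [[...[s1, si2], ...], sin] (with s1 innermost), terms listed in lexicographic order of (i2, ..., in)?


In the tensor algebra, words opening s1 carry the s1-anchored form.
Composite bracket: [[s2, [s3, [s4, s1]]], s5]
Expanding via [a, b] = ab - ba: 16 signed words (2^4 = 16).
The s1-initial words carry the normal form:
  from s1s4s3s2s5, sign -1: term -[[[[s1, s4], s3], s2], s5]

-[[[[s1, s4], s3], s2], s5]


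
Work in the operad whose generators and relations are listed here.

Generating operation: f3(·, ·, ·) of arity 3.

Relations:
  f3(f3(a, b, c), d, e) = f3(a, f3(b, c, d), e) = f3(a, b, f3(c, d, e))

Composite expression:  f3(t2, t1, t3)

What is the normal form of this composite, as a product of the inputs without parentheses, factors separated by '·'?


Associativity of f3 dissolves the nesting; only the t-input order survives.
f3(t2, t1, t3) linearizes to t2 · t1 · t3

t2 · t1 · t3


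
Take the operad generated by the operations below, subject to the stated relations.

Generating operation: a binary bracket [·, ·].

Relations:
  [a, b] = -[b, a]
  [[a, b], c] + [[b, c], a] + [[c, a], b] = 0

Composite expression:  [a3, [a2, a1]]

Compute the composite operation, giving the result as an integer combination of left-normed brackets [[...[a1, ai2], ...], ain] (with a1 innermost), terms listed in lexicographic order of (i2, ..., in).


[[a1, a2], a3]

Skip Jacobi rewriting: expand, keep a1-initial words, read off terms.
Composite bracket: [a3, [a2, a1]]
Full expansion: 4 signed words from ab - ba (2^2 = 4).
Collect the words opening with a1:
  the word a1a2a3 carries sign +1 and contributes +[[a1, a2], a3]


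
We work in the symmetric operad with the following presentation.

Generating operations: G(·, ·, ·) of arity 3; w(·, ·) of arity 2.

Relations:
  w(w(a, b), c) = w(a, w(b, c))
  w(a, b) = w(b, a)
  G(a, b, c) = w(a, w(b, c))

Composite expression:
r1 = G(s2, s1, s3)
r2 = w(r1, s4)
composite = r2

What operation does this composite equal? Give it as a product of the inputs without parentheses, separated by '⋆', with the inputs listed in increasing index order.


s1 ⋆ s2 ⋆ s3 ⋆ s4

Shape and order are irrelevant to w; the s-input set decides.
G(s2, s1, s3) linearizes to s2 ⋆ s1 ⋆ s3
w(G(s2, s1, s3), s4) linearizes to s2 ⋆ s1 ⋆ s3 ⋆ s4
reordering the factors by index: s1 ⋆ s2 ⋆ s3 ⋆ s4


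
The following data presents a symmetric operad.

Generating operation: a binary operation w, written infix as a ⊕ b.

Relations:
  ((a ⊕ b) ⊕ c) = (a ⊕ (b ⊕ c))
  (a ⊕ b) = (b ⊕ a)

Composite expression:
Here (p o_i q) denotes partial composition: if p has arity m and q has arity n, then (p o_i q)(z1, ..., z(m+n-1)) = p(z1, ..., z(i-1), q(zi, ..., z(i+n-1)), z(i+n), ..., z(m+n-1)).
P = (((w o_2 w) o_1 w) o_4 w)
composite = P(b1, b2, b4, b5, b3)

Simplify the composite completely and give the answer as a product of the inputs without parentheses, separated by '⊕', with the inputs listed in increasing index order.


Both nesting and order wash out for w; what remains is which b's occur.
(b1 ⊕ b2) spells out as b1 ⊕ b2
(b5 ⊕ b3) spells out as b5 ⊕ b3
(b4 ⊕ (b5 ⊕ b3)) spells out as b4 ⊕ b5 ⊕ b3
((b1 ⊕ b2) ⊕ (b4 ⊕ (b5 ⊕ b3))) spells out as b1 ⊕ b2 ⊕ b4 ⊕ b5 ⊕ b3
putting the inputs in ascending order: b1 ⊕ b2 ⊕ b3 ⊕ b4 ⊕ b5

b1 ⊕ b2 ⊕ b3 ⊕ b4 ⊕ b5


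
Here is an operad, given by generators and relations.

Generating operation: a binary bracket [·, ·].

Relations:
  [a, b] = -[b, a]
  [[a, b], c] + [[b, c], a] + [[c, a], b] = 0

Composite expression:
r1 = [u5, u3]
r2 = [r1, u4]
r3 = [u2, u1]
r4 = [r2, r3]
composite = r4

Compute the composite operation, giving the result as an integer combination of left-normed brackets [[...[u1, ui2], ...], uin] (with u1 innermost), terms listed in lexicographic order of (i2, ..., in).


-[[[[u1, u2], u3], u5], u4] + [[[[u1, u2], u4], u3], u5] - [[[[u1, u2], u4], u5], u3] + [[[[u1, u2], u5], u3], u4]

Antisymmetry and Jacobi reduce to u1-anchored left-normed brackets.
Composite bracket: [[[u5, u3], u4], [u2, u1]]
The bracket unfolds into 16 signed words via [a, b] = ab - ba (2^4 = 16).
Words beginning with u1 determine it all:
  u1u2u3u5u4 (sign -1) contributes -[[[[u1, u2], u3], u5], u4]
  u1u2u4u3u5 (sign +1) contributes +[[[[u1, u2], u4], u3], u5]
  u1u2u4u5u3 (sign -1) contributes -[[[[u1, u2], u4], u5], u3]
  u1u2u5u3u4 (sign +1) contributes +[[[[u1, u2], u5], u3], u4]


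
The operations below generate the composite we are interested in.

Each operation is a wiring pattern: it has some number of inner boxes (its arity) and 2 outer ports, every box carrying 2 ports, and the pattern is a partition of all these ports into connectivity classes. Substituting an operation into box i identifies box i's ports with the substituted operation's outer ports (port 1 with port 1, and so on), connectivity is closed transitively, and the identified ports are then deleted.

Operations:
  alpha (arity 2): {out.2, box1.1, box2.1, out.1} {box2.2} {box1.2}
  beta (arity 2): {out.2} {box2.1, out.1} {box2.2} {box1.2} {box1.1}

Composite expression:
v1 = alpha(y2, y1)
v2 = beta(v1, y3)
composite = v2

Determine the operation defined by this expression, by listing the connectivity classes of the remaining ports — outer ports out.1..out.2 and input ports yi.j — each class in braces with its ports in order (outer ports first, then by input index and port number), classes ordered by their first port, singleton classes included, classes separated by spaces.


Substituting into beta glues patterns; closure does the rest.
after alpha, the pattern on (y2, y1) reads {out.1, out.2, y1.1, y2.1} {y1.2} {y2.2} (out.j = its outer ports)
after beta, the pattern on (y2, y1, y3) reads {out.1, y3.1} {out.2} {y1.1, y2.1} {y1.2} {y2.2} {y3.2} (out.j = its outer ports)

{out.1, y3.1} {out.2} {y1.1, y2.1} {y1.2} {y2.2} {y3.2}


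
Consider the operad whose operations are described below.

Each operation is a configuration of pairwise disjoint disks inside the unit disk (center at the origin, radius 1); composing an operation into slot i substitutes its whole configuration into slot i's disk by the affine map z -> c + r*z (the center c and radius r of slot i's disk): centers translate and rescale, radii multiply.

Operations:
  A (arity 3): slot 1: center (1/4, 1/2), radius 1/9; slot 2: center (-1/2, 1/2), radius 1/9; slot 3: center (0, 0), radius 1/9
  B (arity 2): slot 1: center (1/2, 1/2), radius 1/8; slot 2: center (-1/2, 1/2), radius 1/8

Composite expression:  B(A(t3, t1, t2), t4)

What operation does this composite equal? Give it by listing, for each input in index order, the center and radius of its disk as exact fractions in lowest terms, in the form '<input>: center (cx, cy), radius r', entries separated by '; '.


t1: center (7/16, 9/16), radius 1/72; t2: center (1/2, 1/2), radius 1/72; t3: center (17/32, 9/16), radius 1/72; t4: center (-1/2, 1/2), radius 1/8


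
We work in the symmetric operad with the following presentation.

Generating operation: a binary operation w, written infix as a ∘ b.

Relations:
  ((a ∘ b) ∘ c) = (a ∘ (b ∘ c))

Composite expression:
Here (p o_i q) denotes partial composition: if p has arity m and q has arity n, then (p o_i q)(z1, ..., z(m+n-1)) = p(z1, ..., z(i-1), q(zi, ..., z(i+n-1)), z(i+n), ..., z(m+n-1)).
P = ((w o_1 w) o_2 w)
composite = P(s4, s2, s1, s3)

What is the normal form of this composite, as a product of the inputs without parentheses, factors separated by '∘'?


s4 ∘ s2 ∘ s1 ∘ s3

Key point: w is associative — brackets drop, the s-order remains.
(s2 ∘ s1) collapses to s2 ∘ s1
(s4 ∘ (s2 ∘ s1)) collapses to s4 ∘ s2 ∘ s1
((s4 ∘ (s2 ∘ s1)) ∘ s3) collapses to s4 ∘ s2 ∘ s1 ∘ s3


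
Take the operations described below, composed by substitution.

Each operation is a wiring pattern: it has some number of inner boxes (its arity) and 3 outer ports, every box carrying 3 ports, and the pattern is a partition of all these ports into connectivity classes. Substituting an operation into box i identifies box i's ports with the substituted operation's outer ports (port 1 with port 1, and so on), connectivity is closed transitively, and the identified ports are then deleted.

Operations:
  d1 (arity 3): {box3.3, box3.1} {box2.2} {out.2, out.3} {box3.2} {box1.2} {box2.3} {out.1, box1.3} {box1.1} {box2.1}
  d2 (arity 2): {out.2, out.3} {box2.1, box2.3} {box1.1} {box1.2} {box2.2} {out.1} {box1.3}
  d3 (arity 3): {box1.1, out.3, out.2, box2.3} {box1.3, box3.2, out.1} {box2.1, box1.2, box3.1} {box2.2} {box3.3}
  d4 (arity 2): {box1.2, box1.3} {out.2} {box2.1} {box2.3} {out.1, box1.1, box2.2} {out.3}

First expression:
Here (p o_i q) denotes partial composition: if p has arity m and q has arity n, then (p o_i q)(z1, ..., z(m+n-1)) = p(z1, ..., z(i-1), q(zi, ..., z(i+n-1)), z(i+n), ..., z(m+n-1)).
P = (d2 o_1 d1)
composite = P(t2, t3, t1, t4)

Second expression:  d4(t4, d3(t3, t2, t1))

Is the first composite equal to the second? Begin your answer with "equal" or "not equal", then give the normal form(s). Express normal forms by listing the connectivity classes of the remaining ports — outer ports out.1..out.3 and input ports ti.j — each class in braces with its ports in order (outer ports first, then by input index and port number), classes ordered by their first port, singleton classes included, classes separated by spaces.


Reducing the first expression gives {out.1} {out.2, out.3} {t1.1, t1.3} {t1.2} {t2.1} {t2.2} {t2.3} {t3.1} {t3.2} {t3.3} {t4.1, t4.3} {t4.2}
Reducing the second expression gives {out.1, t2.3, t3.1, t4.1} {out.2} {out.3} {t1.1, t2.1, t3.2} {t1.2, t3.3} {t1.3} {t2.2} {t4.2, t4.3}
Distinct normal forms: not equal.

not equal; first: {out.1} {out.2, out.3} {t1.1, t1.3} {t1.2} {t2.1} {t2.2} {t2.3} {t3.1} {t3.2} {t3.3} {t4.1, t4.3} {t4.2}; second: {out.1, t2.3, t3.1, t4.1} {out.2} {out.3} {t1.1, t2.1, t3.2} {t1.2, t3.3} {t1.3} {t2.2} {t4.2, t4.3}


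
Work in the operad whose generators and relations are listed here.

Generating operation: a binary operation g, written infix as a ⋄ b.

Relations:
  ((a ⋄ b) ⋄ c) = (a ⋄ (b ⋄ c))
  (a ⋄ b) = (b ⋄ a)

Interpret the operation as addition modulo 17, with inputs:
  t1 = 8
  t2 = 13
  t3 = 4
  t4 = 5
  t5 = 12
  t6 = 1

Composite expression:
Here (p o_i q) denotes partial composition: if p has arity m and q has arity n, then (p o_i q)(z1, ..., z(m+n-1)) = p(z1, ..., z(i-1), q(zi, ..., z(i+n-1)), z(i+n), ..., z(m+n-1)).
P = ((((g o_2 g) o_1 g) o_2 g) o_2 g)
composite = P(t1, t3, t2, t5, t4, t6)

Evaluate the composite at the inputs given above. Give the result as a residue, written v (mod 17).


9 (mod 17)

(t3 ⋄ t2) = 0
((t3 ⋄ t2) ⋄ t5) = 12
(t1 ⋄ ((t3 ⋄ t2) ⋄ t5)) = 3
(t4 ⋄ t6) = 6
((t1 ⋄ ((t3 ⋄ t2) ⋄ t5)) ⋄ (t4 ⋄ t6)) = 9


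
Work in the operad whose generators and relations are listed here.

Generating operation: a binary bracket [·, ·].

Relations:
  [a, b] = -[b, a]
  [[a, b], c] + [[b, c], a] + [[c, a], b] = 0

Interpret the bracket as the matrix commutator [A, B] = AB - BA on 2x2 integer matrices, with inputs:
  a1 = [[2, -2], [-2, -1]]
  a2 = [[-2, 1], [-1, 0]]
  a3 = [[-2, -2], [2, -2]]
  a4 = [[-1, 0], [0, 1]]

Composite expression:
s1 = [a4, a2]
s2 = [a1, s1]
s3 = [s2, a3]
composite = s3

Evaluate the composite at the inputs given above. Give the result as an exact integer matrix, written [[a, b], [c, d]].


[[0, 0], [0, 0]]

[a4, a2] = [[0, -2], [-2, 0]]
[a1, [a4, a2]] = [[0, -6], [6, 0]]
[[a1, [a4, a2]], a3] = [[0, 0], [0, 0]]


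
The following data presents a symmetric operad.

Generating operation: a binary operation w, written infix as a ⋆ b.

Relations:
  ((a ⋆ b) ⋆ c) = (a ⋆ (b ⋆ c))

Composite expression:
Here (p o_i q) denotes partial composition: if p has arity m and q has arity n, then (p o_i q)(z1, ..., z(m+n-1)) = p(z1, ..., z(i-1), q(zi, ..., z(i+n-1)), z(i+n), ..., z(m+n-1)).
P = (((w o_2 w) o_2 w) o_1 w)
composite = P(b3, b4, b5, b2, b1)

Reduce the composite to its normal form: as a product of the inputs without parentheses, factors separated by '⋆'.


b3 ⋆ b4 ⋆ b5 ⋆ b2 ⋆ b1


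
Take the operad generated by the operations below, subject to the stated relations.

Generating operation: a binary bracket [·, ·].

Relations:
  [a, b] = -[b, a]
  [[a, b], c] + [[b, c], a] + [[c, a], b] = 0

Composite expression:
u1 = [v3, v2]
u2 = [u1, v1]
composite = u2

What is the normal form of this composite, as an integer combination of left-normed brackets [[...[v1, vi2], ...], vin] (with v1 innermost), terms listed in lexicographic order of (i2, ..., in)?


[[v1, v2], v3] - [[v1, v3], v2]

Expand each bracket as ab - ba; the v1-initial words give the coefficients.
Composite bracket: [[v3, v2], v1]
Under [a, b] = ab - ba we get 4 signed associative words (2^2 = 4).
Words beginning with v1 determine it all:
  v1v2v3 (sign +1) contributes +[[v1, v2], v3]
  v1v3v2 (sign -1) contributes -[[v1, v3], v2]


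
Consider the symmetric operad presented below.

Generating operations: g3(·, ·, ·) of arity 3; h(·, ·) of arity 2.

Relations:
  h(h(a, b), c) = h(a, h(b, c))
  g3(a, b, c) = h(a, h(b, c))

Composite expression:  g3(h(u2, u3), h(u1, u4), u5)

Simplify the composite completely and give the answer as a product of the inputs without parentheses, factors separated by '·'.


u2 · u3 · u1 · u4 · u5

Under associativity of g3, the answer is the u's in reading order.
h(u2, u3) linearizes to u2 · u3
h(u1, u4) linearizes to u1 · u4
g3(h(u2, u3), h(u1, u4), u5) linearizes to u2 · u3 · u1 · u4 · u5


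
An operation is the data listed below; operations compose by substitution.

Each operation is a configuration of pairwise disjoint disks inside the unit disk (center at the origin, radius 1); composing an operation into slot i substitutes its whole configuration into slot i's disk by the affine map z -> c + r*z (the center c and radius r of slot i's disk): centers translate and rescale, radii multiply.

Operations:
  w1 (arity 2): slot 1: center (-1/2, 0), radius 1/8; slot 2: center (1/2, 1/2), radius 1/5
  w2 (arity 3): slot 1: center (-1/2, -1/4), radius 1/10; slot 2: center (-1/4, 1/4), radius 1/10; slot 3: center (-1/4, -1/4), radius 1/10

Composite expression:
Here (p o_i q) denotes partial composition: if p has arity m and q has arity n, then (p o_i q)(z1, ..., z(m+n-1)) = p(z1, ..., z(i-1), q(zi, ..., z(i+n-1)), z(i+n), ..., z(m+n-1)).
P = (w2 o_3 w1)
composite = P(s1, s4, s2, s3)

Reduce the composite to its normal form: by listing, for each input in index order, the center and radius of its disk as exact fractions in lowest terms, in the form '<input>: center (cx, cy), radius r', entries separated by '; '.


Only the slot chain above each s matters under w2; compose those maps.
tracing s1 down its 1-map path: center (-1/2, -1/4), radius 1/10
tracing s4 down its 1-map path: center (-1/4, 1/4), radius 1/10
tracing s2 down its 2-map path: center (-3/10, -1/4), radius 1/80
tracing s3 down its 2-map path: center (-1/5, -1/5), radius 1/50

s1: center (-1/2, -1/4), radius 1/10; s2: center (-3/10, -1/4), radius 1/80; s3: center (-1/5, -1/5), radius 1/50; s4: center (-1/4, 1/4), radius 1/10


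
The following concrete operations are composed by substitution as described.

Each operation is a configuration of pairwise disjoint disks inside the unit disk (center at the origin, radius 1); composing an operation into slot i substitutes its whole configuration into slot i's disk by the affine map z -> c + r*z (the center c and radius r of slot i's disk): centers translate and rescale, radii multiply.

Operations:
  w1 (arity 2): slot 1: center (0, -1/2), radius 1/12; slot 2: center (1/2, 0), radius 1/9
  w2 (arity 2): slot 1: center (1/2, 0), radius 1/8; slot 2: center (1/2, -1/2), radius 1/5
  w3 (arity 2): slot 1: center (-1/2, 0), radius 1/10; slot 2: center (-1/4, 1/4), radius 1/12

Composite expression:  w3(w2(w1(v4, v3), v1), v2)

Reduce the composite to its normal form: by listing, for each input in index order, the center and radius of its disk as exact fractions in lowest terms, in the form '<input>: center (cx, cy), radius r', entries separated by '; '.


v1: center (-9/20, -1/20), radius 1/50; v2: center (-1/4, 1/4), radius 1/12; v3: center (-71/160, 0), radius 1/720; v4: center (-9/20, -1/160), radius 1/960

Affine substitution under w3: radii multiply and v-centers shift.
input v4: composing its 3 substitution steps yields center (-9/20, -1/160), radius 1/960
input v3: composing its 3 substitution steps yields center (-71/160, 0), radius 1/720
input v1: composing its 2 substitution steps yields center (-9/20, -1/20), radius 1/50
input v2: composing its 1 substitution step yields center (-1/4, 1/4), radius 1/12


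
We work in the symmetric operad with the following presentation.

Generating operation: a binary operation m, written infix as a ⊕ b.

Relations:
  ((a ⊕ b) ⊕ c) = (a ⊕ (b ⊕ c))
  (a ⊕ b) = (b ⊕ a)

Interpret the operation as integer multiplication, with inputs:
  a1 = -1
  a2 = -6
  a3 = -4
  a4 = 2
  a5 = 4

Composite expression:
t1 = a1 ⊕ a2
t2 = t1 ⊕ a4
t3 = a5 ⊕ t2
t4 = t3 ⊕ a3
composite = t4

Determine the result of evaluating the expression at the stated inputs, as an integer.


-192

(a1 ⊕ a2) = 6
((a1 ⊕ a2) ⊕ a4) = 12
(a5 ⊕ ((a1 ⊕ a2) ⊕ a4)) = 48
((a5 ⊕ ((a1 ⊕ a2) ⊕ a4)) ⊕ a3) = -192


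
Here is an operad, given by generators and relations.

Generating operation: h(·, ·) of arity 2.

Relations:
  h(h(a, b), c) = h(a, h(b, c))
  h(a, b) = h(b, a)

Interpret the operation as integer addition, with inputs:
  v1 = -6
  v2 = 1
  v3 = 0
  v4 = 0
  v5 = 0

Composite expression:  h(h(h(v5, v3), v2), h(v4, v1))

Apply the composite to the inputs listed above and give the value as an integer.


h(v5, v3) = 0
h(h(v5, v3), v2) = 1
h(v4, v1) = -6
h(h(h(v5, v3), v2), h(v4, v1)) = -5

-5


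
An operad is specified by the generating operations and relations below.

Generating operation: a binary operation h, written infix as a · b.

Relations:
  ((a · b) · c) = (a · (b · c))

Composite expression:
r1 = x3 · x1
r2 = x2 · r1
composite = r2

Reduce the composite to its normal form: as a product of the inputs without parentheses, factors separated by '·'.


x2 · x3 · x1


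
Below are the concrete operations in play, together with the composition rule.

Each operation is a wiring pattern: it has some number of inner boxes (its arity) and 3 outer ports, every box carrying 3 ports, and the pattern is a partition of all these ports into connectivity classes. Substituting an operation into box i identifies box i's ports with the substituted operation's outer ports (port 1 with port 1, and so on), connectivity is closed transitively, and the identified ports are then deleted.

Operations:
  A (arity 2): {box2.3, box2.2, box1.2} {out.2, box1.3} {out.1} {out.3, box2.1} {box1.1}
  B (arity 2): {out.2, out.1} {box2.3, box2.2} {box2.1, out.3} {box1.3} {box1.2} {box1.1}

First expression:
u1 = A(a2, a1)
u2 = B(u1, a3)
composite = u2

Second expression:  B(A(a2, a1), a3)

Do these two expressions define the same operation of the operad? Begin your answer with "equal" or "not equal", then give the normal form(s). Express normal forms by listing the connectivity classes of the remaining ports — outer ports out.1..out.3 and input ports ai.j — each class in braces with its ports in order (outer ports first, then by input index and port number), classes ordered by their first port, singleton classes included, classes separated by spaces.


equal; the common form is {out.1, out.2} {out.3, a3.1} {a1.1} {a1.2, a1.3, a2.2} {a2.1} {a2.3} {a3.2, a3.3}

The first expression, normalized: {out.1, out.2} {out.3, a3.1} {a1.1} {a1.2, a1.3, a2.2} {a2.1} {a2.3} {a3.2, a3.3}
The second expression, normalized: {out.1, out.2} {out.3, a3.1} {a1.1} {a1.2, a1.3, a2.2} {a2.1} {a2.3} {a3.2, a3.3}
The normal forms match — equal.


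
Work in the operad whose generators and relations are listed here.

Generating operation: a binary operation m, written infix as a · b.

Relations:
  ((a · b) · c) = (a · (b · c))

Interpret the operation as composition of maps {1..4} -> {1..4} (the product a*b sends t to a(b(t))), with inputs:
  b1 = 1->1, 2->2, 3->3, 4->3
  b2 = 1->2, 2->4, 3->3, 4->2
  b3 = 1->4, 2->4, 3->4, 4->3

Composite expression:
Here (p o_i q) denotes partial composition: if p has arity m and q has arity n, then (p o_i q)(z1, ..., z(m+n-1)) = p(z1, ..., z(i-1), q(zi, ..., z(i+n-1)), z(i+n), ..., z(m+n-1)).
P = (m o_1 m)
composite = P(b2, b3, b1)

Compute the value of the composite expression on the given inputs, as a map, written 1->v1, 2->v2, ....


1->2, 2->2, 3->2, 4->2


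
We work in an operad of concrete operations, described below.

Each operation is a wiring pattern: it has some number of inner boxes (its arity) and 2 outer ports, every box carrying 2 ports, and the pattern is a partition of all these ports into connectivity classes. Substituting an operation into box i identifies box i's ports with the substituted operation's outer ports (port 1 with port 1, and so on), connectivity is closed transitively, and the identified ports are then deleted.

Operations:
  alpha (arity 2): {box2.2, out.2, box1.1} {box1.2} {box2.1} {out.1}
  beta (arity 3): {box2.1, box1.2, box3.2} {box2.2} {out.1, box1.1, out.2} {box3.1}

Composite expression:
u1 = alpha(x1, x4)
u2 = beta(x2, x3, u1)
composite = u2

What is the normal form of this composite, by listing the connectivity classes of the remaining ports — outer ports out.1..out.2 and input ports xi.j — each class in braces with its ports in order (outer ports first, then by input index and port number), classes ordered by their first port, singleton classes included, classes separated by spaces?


{out.1, out.2, x2.1} {x1.1, x2.2, x3.1, x4.2} {x1.2} {x3.2} {x4.1}


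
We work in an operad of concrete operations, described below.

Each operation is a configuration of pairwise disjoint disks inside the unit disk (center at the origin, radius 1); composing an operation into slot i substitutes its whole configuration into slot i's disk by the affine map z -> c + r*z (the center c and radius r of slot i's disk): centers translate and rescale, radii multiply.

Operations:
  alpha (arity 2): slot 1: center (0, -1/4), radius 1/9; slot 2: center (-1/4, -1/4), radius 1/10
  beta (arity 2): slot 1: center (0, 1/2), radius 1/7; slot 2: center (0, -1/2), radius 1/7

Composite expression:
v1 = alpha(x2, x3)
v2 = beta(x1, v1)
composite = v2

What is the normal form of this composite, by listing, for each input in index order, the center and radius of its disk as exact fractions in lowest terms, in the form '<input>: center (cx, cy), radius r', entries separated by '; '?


x1: center (0, 1/2), radius 1/7; x2: center (0, -15/28), radius 1/63; x3: center (-1/28, -15/28), radius 1/70

Nesting under beta composes maps z -> c + r*z down each x-path.
input x1: composing its 1 substitution step yields center (0, 1/2), radius 1/7
input x2: composing its 2 substitution steps yields center (0, -15/28), radius 1/63
input x3: composing its 2 substitution steps yields center (-1/28, -15/28), radius 1/70


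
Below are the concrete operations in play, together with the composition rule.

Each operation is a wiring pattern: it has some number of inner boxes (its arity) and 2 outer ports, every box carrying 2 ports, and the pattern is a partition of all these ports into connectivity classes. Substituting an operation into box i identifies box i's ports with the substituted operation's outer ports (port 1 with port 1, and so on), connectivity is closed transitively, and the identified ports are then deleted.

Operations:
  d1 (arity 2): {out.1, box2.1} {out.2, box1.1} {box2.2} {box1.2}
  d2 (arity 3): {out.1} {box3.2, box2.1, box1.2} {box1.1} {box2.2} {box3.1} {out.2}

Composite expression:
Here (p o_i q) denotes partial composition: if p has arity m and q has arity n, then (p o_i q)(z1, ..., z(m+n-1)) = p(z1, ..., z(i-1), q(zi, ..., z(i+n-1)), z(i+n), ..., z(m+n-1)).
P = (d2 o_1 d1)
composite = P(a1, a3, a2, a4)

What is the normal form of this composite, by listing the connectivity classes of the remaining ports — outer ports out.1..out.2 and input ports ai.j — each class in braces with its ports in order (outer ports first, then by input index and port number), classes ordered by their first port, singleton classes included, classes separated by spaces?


Reachability decides: close wires over d2-identified ports.
through d1, on inputs (a1, a3): {out.1, a3.1} {out.2, a1.1} {a1.2} {a3.2} (out.j = stage outer ports)
through d2, on inputs (a1, a3, a2, a4): {out.1} {out.2} {a1.1, a2.1, a4.2} {a1.2} {a2.2} {a3.1} {a3.2} {a4.1} (out.j = stage outer ports)

{out.1} {out.2} {a1.1, a2.1, a4.2} {a1.2} {a2.2} {a3.1} {a3.2} {a4.1}


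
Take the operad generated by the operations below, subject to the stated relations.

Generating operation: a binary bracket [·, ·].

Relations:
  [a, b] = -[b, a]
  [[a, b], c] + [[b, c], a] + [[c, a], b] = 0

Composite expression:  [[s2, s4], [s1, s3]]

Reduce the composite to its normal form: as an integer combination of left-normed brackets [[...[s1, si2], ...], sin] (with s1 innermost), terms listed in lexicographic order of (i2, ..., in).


-[[[s1, s3], s2], s4] + [[[s1, s3], s4], s2]

Left-normed coefficients sit on the s1-initial expansion words.
Composite bracket: [[s2, s4], [s1, s3]]
Under [a, b] = ab - ba we get 8 signed associative words (2^3 = 8).
Words beginning with s1 determine it all:
  s1s3s2s4 appears with sign -1, giving the term -[[[s1, s3], s2], s4]
  s1s3s4s2 appears with sign +1, giving the term +[[[s1, s3], s4], s2]


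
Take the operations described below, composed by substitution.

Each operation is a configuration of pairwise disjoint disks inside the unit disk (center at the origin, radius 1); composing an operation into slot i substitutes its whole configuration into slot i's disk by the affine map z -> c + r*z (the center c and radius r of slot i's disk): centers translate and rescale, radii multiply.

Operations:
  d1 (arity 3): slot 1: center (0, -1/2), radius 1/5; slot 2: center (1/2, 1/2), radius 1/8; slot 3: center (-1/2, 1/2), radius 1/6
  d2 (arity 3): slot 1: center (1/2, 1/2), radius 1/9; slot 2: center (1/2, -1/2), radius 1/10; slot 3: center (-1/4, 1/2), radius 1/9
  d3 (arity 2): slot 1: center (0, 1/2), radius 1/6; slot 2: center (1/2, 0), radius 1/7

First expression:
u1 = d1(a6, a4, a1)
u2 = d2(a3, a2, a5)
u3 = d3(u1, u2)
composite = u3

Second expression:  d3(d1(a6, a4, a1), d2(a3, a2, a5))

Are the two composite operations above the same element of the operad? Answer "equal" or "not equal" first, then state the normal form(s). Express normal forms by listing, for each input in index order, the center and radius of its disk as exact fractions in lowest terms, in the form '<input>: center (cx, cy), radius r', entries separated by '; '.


equal: each reduces to a1: center (-1/12, 7/12), radius 1/36; a2: center (4/7, -1/14), radius 1/70; a3: center (4/7, 1/14), radius 1/63; a4: center (1/12, 7/12), radius 1/48; a5: center (13/28, 1/14), radius 1/63; a6: center (0, 5/12), radius 1/30

Reducing the first expression gives a1: center (-1/12, 7/12), radius 1/36; a2: center (4/7, -1/14), radius 1/70; a3: center (4/7, 1/14), radius 1/63; a4: center (1/12, 7/12), radius 1/48; a5: center (13/28, 1/14), radius 1/63; a6: center (0, 5/12), radius 1/30
Reducing the second expression gives a1: center (-1/12, 7/12), radius 1/36; a2: center (4/7, -1/14), radius 1/70; a3: center (4/7, 1/14), radius 1/63; a4: center (1/12, 7/12), radius 1/48; a5: center (13/28, 1/14), radius 1/63; a6: center (0, 5/12), radius 1/30
The forms coincide; equal.
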